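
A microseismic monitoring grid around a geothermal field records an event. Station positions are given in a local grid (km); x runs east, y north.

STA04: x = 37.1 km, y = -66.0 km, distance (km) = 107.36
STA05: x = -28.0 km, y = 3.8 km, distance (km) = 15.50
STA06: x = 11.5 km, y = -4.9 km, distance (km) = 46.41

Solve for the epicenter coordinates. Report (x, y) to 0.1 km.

Circle about each station: (x − 37.1)² + (y + 66.0)² = 107.36²; (x + 28.0)² + (y − 3.8)² = 15.50²; (x − 11.5)² + (y + 4.9)² = 46.41².
Subtracting pairs of circle equations eliminates x²+y² and gives linear equations (the radical axes):
-130.2 x + 139.6 y = 6351.95
-51.2 x + 122.2 y = 3796.13
Solving the 2×2 system: x ≈ -28.1, y ≈ 19.3 km.

x ≈ -28.1 km, y ≈ 19.3 km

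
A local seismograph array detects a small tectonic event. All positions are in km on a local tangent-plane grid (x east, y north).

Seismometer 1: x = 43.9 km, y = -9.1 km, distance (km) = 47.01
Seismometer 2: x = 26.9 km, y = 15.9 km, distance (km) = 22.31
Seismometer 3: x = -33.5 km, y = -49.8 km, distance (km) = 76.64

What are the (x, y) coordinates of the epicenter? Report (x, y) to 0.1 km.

Circle about each station: (x − 43.9)² + (y + 9.1)² = 47.01²; (x − 26.9)² + (y − 15.9)² = 22.31²; (x + 33.5)² + (y + 49.8)² = 76.64².
Subtracting the Seismometer 1 equation from the Seismometer 2 and Seismometer 3 equations removes the quadratic terms:
-34.0 x + 50.0 y = 678.60
-154.8 x − 81.4 y = -2071.48
Solving the 2×2 system: x ≈ 4.6, y ≈ 16.7 km.

x ≈ 4.6 km, y ≈ 16.7 km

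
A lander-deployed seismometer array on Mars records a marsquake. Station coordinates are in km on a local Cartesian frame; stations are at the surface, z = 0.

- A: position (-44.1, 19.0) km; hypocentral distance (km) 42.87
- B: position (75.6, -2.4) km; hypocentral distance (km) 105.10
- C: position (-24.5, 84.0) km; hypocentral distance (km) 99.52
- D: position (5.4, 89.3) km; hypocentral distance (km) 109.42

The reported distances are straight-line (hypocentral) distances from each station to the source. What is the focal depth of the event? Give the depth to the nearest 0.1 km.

Each station gives a sphere (x−x_i)² + (y−y_i)² + z² = d_i² (stations at z=0).
Subtracting the A sphere from B and C: z² cancels, leaving linear equations in x and y:
239.4 x − 42.8 y = -5792.86
39.2 x + 130.0 y = -2715.95
Solving: x ≈ -26.504, y ≈ -12.900 km (keep extra digits for the depth step; rounded: -26.5, -12.9).
Then from the A sphere: z² = 42.87² − (x + 44.1)² − (y − 19.0)² with x = -26.504, y = -12.900, so z ≈ 22.597 ≈ 22.6 km.

depth ≈ 22.6 km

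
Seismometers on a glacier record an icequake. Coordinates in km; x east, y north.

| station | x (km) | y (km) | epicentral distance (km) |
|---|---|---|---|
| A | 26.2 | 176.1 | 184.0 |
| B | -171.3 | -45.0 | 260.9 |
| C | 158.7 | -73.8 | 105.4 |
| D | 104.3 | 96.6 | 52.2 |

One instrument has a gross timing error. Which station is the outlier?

D

Solve using three stations at a time. Using A, B, C (subtract circle equations pairwise → linear system) gives (x, y) ≈ (85.4, 1.9).
Distances from that point to each station vs reported:
  A: calculated 184.0 vs reported 184.0 → residual 0.0 km
  B: calculated 260.9 vs reported 260.9 → residual 0.0 km
  C: calculated 105.4 vs reported 105.4 → residual 0.0 km
  D: calculated 96.6 vs reported 52.2 → residual 44.4 km
A, B, C are mutually consistent (residuals ≈ 0); D is off by 44.4 km.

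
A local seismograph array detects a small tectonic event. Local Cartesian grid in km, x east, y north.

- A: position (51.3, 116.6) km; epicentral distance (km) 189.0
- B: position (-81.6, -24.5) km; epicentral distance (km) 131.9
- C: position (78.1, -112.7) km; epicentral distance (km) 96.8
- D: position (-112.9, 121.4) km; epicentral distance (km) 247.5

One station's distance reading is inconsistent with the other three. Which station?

C

Solve using three stations at a time. Using A, B, D (subtract circle equations pairwise → linear system) gives (x, y) ≈ (41.4, -72.1).
Distances from that point to each station vs reported:
  A: calculated 189.0 vs reported 189.0 → residual 0.0 km
  B: calculated 131.9 vs reported 131.9 → residual 0.0 km
  C: calculated 54.7 vs reported 96.8 → residual 42.1 km
  D: calculated 247.5 vs reported 247.5 → residual 0.0 km
A, B, D are mutually consistent (residuals ≈ 0); C is off by 42.1 km.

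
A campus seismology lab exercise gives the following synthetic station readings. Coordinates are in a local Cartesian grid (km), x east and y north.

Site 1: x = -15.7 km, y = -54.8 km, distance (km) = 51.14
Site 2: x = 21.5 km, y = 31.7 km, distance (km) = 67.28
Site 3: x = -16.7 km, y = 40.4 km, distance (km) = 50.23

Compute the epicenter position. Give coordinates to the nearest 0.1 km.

Circle about each station: (x + 15.7)² + (y + 54.8)² = 51.14²; (x − 21.5)² + (y − 31.7)² = 67.28²; (x + 16.7)² + (y − 40.4)² = 50.23².
Subtracting the Site 1 equation from the Site 2 and Site 3 equations removes the quadratic terms:
74.4 x + 173.0 y = -3693.69
-2.0 x + 190.4 y = -1246.23
Solving the 2×2 system: x ≈ -33.6, y ≈ -6.9 km.
Check against Site 1 (with the unrounded x, y): √((x + 15.7)²+(y + 54.8)²) = 51.14 ≈ 51.14 km. ✓

x ≈ -33.6 km, y ≈ -6.9 km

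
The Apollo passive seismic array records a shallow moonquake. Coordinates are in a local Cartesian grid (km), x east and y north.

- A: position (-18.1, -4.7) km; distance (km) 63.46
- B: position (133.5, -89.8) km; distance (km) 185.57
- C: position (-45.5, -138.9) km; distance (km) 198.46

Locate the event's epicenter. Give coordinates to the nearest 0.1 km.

Circle about each station: (x + 18.1)² + (y + 4.7)² = 63.46²; (x − 133.5)² + (y + 89.8)² = 185.57²; (x + 45.5)² + (y + 138.9)² = 198.46².
Subtracting pairs of circle equations eliminates x²+y² and gives linear equations (the radical axes):
303.2 x − 170.2 y = -4872.46
-54.8 x − 268.4 y = -14345.44
Solving the 2×2 system: x ≈ 12.5, y ≈ 50.9 km.

(12.5, 50.9)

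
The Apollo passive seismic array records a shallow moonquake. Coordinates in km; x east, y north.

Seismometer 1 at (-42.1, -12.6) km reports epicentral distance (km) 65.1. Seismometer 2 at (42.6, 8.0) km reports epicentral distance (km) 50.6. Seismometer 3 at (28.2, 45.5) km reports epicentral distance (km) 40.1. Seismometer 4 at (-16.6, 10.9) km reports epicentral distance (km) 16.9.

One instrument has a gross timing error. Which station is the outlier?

Seismometer 1

Solve using three stations at a time. Using Seismometer 2, Seismometer 3, Seismometer 4 (subtract circle equations pairwise → linear system) gives (x, y) ≈ (-5.5, 23.7).
Distances from that point to each station vs reported:
  Seismometer 1: calculated 51.6 vs reported 65.1 → residual 13.5 km
  Seismometer 2: calculated 50.6 vs reported 50.6 → residual 0.0 km
  Seismometer 3: calculated 40.1 vs reported 40.1 → residual 0.0 km
  Seismometer 4: calculated 17.0 vs reported 16.9 → residual 0.1 km
Seismometer 2, Seismometer 3, Seismometer 4 are mutually consistent (residuals ≈ 0); Seismometer 1 is off by 13.5 km.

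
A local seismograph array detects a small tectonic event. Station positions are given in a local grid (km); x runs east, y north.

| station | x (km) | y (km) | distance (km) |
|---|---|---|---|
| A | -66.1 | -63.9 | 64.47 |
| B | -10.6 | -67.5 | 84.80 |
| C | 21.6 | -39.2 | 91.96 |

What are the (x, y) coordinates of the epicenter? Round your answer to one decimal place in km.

Circle about each station: (x + 66.1)² + (y + 63.9)² = 64.47²; (x + 10.6)² + (y + 67.5)² = 84.80²; (x − 21.6)² + (y + 39.2)² = 91.96².
Subtracting pairs of circle equations eliminates x²+y² and gives linear equations (the radical axes):
111.0 x − 7.2 y = -6818.47
175.4 x + 49.4 y = -10749.48
Solving the 2×2 system: x ≈ -61.4, y ≈ 0.4 km.

x ≈ -61.4 km, y ≈ 0.4 km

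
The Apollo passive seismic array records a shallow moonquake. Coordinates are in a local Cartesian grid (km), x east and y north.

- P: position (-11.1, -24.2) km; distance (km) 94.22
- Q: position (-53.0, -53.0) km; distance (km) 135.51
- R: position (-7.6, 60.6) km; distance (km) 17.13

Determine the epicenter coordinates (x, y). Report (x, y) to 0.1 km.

7.8 km east, 68.1 km north

Circle about each station: (x + 11.1)² + (y + 24.2)² = 94.22²; (x + 53.0)² + (y + 53.0)² = 135.51²; (x + 7.6)² + (y − 60.6)² = 17.13².
Subtracting the P equation from the Q and R equations removes the quadratic terms:
-83.8 x − 57.6 y = -4576.40
7.0 x + 169.6 y = 11605.24
Solving the 2×2 system: x ≈ 7.8, y ≈ 68.1 km.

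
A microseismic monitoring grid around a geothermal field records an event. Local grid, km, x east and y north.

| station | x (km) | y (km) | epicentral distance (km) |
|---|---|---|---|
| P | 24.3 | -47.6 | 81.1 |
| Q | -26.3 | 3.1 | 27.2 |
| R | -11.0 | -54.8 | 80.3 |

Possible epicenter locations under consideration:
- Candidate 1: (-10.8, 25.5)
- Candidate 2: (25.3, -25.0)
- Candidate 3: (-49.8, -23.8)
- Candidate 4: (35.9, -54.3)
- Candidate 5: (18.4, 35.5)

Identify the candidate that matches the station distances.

For each candidate, compare |candidate − station| to the reported distance:
Candidate 1: residuals P 0.0, Q 0.0, R 0.0 → max 0.0 km
Candidate 2: residuals P 58.5, Q 31.6, R 33.3 → max 58.5 km
Candidate 3: residuals P 3.3, Q 8.5, R 30.6 → max 30.6 km
Candidate 4: residuals P 67.7, Q 57.4, R 33.4 → max 67.7 km
Candidate 5: residuals P 2.2, Q 28.0, R 14.7 → max 28.0 km
Only Candidate 1 has all residuals ≈ 0.

Candidate 1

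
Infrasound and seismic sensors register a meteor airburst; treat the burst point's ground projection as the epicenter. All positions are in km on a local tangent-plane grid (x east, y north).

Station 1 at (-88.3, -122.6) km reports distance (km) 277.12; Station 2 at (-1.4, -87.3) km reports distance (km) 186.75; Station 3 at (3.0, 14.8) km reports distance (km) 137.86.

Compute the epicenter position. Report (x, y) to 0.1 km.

Circle about each station: (x + 88.3)² + (y + 122.6)² = 277.12²; (x + 1.4)² + (y + 87.3)² = 186.75²; (x − 3.0)² + (y − 14.8)² = 137.86².
Subtracting pairs of circle equations eliminates x²+y² and gives linear equations (the radical axes):
173.8 x + 70.6 y = 26715.53
182.6 x + 274.8 y = 35190.50
Solving the 2×2 system: x ≈ 139.3, y ≈ 35.5 km.

(139.3, 35.5)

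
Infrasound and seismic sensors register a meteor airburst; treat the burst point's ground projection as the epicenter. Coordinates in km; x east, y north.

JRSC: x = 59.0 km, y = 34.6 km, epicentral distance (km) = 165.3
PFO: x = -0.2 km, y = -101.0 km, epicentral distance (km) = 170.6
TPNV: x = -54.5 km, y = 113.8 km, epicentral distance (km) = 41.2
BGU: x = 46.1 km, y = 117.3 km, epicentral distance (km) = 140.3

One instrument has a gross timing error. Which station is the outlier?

Solve using three stations at a time. Using JRSC, TPNV, BGU (subtract circle equations pairwise → linear system) gives (x, y) ≈ (-93.0, 99.4).
Distances from that point to each station vs reported:
  JRSC: calculated 165.3 vs reported 165.3 → residual 0.0 km
  PFO: calculated 220.9 vs reported 170.6 → residual 50.3 km
  TPNV: calculated 41.1 vs reported 41.2 → residual 0.1 km
  BGU: calculated 140.3 vs reported 140.3 → residual 0.0 km
JRSC, TPNV, BGU are mutually consistent (residuals ≈ 0); PFO is off by 50.3 km.

PFO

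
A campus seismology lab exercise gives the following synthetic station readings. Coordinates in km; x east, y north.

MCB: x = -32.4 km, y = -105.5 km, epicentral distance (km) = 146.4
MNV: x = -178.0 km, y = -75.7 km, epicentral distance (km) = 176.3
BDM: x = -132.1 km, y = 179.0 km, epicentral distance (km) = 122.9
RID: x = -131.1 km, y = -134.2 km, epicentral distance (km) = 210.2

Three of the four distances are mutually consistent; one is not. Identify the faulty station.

Solve using three stations at a time. Using MNV, BDM, RID (subtract circle equations pairwise → linear system) gives (x, y) ≈ (-77.3, 69.0).
Distances from that point to each station vs reported:
  MCB: calculated 180.2 vs reported 146.4 → residual 33.8 km
  MNV: calculated 176.3 vs reported 176.3 → residual 0.0 km
  BDM: calculated 122.9 vs reported 122.9 → residual 0.0 km
  RID: calculated 210.2 vs reported 210.2 → residual 0.0 km
MNV, BDM, RID are mutually consistent (residuals ≈ 0); MCB is off by 33.8 km.

MCB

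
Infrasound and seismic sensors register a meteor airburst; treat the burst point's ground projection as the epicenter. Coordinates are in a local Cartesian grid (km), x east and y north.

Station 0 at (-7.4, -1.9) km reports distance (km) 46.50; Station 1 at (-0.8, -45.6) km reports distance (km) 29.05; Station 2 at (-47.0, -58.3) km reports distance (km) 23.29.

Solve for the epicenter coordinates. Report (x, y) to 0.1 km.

x ≈ -29.7 km, y ≈ -42.7 km

Circle about each station: (x + 7.4)² + (y + 1.9)² = 46.50²; (x + 0.8)² + (y + 45.6)² = 29.05²; (x + 47.0)² + (y + 58.3)² = 23.29².
Subtracting pairs of circle equations eliminates x²+y² and gives linear equations (the radical axes):
13.2 x − 87.4 y = 3339.98
-79.2 x − 112.8 y = 7169.35
Solving the 2×2 system: x ≈ -29.7, y ≈ -42.7 km.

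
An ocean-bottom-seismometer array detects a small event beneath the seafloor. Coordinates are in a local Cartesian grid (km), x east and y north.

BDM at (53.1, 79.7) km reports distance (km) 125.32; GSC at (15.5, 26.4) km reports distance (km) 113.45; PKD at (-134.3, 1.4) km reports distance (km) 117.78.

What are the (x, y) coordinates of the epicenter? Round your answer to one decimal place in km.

Circle about each station: (x − 53.1)² + (y − 79.7)² = 125.32²; (x − 15.5)² + (y − 26.4)² = 113.45²; (x + 134.3)² + (y − 1.4)² = 117.78².
Subtracting pairs of circle equations eliminates x²+y² and gives linear equations (the radical axes):
-75.2 x − 106.6 y = -5400.29
-374.8 x − 156.6 y = 10699.72
Solving the 2×2 system: x ≈ -70.5, y ≈ 100.4 km.
Check against BDM (with the unrounded x, y): √((x − 53.1)²+(y − 79.7)²) = 125.31 ≈ 125.32 km. ✓

-70.5 km east, 100.4 km north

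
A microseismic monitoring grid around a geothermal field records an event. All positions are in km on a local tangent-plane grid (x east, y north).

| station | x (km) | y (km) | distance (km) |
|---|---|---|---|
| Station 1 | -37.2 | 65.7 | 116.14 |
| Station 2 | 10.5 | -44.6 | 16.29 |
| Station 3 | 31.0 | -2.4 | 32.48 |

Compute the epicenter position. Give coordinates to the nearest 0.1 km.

Circle about each station: (x + 37.2)² + (y − 65.7)² = 116.14²; (x − 10.5)² + (y + 44.6)² = 16.29²; (x − 31.0)² + (y + 2.4)² = 32.48².
Subtracting pairs of circle equations eliminates x²+y² and gives linear equations (the radical axes):
95.4 x − 220.6 y = 9622.22
136.4 x − 136.2 y = 7699.98
Solving the 2×2 system: x ≈ 22.7, y ≈ -33.8 km.
Check against Station 1 (with the unrounded x, y): √((x + 37.2)²+(y − 65.7)²) = 116.14 ≈ 116.14 km. ✓

x ≈ 22.7 km, y ≈ -33.8 km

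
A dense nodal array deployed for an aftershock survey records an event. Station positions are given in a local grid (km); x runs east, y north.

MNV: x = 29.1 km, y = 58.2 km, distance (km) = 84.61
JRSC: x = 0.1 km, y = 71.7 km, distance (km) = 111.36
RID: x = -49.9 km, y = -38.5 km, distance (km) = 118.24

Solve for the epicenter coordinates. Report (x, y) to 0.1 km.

x ≈ 66.5 km, y ≈ -17.7 km

Circle about each station: (x − 29.1)² + (y − 58.2)² = 84.61²; (x − 0.1)² + (y − 71.7)² = 111.36²; (x + 49.9)² + (y + 38.5)² = 118.24².
Subtracting the MNV equation from the JRSC and RID equations removes the quadratic terms:
-58.0 x + 27.0 y = -4335.35
-158.0 x − 193.4 y = -7083.64
Solving the 2×2 system: x ≈ 66.5, y ≈ -17.7 km.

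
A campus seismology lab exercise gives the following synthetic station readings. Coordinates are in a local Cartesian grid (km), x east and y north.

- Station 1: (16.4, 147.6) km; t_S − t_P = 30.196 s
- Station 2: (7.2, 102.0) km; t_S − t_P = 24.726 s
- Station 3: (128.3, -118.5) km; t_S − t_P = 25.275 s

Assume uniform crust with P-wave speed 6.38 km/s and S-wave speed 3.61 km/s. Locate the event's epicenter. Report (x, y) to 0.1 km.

Distance from S−P lag: d = Δt · v_P v_S / (v_P − v_S) = Δt · (6.38·3.61)/(6.38−3.61) ≈ 8.3147·Δt.
So d_Station 1 = 251.07, d_Station 2 = 205.59, d_Station 3 = 210.15 km.
Circle about each station: (x − 16.4)² + (y − 147.6)² = 251.07²; (x − 7.2)² + (y − 102.0)² = 205.59²; (x − 128.3)² + (y + 118.5)² = 210.15².
Subtracting the Station 1 equation from the Station 2 and Station 3 equations removes the quadratic terms:
-18.4 x − 91.2 y = 9170.02
223.8 x − 532.2 y = 27321.54
Solving the 2×2 system: x ≈ -79.1, y ≈ -84.6 km.

-79.1 km east, -84.6 km north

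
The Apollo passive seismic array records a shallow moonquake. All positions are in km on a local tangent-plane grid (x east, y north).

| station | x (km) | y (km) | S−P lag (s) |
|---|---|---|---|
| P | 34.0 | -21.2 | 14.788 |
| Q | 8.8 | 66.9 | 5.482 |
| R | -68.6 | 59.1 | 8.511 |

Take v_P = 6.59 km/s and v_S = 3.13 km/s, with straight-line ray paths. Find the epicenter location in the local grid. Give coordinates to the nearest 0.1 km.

Distance from S−P lag: d = Δt · v_P v_S / (v_P − v_S) = Δt · (6.59·3.13)/(6.59−3.13) ≈ 5.9615·Δt.
So d_P = 88.16, d_Q = 32.68, d_R = 50.74 km.
Circle about each station: (x − 34.0)² + (y + 21.2)² = 88.16²; (x − 8.8)² + (y − 66.9)² = 32.68²; (x + 68.6)² + (y − 59.1)² = 50.74².
Subtracting pairs of circle equations eliminates x²+y² and gives linear equations (the radical axes):
-50.4 x + 176.2 y = 9651.81
-205.2 x + 160.6 y = 11790.97
Solving the 2×2 system: x ≈ -18.8, y ≈ 49.4 km.

-18.8 km east, 49.4 km north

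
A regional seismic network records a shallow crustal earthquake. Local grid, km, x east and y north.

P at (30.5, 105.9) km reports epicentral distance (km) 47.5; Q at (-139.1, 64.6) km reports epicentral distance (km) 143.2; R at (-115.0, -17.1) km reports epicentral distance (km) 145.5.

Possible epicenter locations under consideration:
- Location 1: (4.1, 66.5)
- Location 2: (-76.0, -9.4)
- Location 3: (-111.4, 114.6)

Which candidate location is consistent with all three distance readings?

Location 1

For each candidate, compare |candidate − station| to the reported distance:
Location 1: residuals P 0.1, Q 0.0, R 0.0 → max 0.1 km
Location 2: residuals P 109.5, Q 45.9, R 105.7 → max 109.5 km
Location 3: residuals P 94.7, Q 86.0, R 13.8 → max 94.7 km
Only Location 1 has all residuals ≈ 0.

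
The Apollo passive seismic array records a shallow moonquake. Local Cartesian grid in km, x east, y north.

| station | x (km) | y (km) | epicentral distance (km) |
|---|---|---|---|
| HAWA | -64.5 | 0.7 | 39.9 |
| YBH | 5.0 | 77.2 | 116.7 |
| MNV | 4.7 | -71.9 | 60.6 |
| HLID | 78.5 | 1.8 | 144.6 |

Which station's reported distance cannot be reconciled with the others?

HLID

Solve using three stations at a time. Using HAWA, YBH, MNV (subtract circle equations pairwise → linear system) gives (x, y) ≈ (-39.7, -30.6).
Distances from that point to each station vs reported:
  HAWA: calculated 39.9 vs reported 39.9 → residual 0.0 km
  YBH: calculated 116.7 vs reported 116.7 → residual 0.0 km
  MNV: calculated 60.6 vs reported 60.6 → residual 0.0 km
  HLID: calculated 122.6 vs reported 144.6 → residual 22.0 km
HAWA, YBH, MNV are mutually consistent (residuals ≈ 0); HLID is off by 22.0 km.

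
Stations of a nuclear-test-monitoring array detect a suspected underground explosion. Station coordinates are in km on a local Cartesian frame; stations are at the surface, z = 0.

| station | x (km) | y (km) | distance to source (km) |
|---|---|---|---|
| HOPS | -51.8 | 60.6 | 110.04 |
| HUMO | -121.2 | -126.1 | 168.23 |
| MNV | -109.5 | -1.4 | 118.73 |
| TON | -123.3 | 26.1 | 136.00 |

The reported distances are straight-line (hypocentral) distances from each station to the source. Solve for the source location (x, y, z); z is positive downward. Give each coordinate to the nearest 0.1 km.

Each station gives a sphere (x−x_i)² + (y−y_i)² + z² = d_i² (stations at z=0).
Subtracting the HOPS sphere from HUMO and MNV: z² cancels, leaving linear equations in x and y:
-138.8 x − 373.4 y = 8042.52
-115.4 x − 124.0 y = 3648.60
Solving: x ≈ -14.108, y ≈ -16.294 km (keep extra digits for the depth step; rounded: -14.1, -16.3).
Then from the HOPS sphere: z² = 110.04² − (x + 51.8)² − (y − 60.6)² with x = -14.108, y = -16.294, so z ≈ 69.104 ≈ 69.1 km.

x ≈ -14.1 km, y ≈ -16.3 km, depth ≈ 69.1 km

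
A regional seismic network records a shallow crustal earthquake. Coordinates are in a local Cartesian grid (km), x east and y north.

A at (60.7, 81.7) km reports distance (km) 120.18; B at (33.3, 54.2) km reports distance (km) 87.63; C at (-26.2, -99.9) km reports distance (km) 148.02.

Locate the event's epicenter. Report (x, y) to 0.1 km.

-53.9 km east, 45.5 km north

Circle about each station: (x − 60.7)² + (y − 81.7)² = 120.18²; (x − 33.3)² + (y − 54.2)² = 87.63²; (x + 26.2)² + (y + 99.9)² = 148.02².
Subtracting pairs of circle equations eliminates x²+y² and gives linear equations (the radical axes):
-54.8 x − 55.0 y = 451.37
-173.8 x − 363.2 y = -7159.62
Solving the 2×2 system: x ≈ -53.9, y ≈ 45.5 km.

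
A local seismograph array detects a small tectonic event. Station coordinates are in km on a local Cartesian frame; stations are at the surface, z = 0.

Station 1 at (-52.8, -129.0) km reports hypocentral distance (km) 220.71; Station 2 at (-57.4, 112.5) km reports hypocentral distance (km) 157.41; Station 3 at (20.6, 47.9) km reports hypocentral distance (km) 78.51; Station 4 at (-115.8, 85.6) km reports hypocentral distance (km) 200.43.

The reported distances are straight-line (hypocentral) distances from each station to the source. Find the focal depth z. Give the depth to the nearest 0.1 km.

depth ≈ 60.3 km

Each station gives a sphere (x−x_i)² + (y−y_i)² + z² = d_i² (stations at z=0).
Subtracting the Station 1 sphere from Station 2 and Station 3: z² cancels, leaving linear equations in x and y:
-9.2 x + 483.0 y = 20457.17
146.8 x + 353.8 y = 25839.01
Solving: x ≈ 70.692, y ≈ 43.701 km (keep extra digits for the depth step; rounded: 70.7, 43.7).
Then from the Station 1 sphere: z² = 220.71² − (x + 52.8)² − (y + 129.0)² with x = 70.692, y = 43.701, so z ≈ 60.308 ≈ 60.3 km.
Check against Station 4 (with the unrounded solution): distance 200.43 ≈ 200.43 km. ✓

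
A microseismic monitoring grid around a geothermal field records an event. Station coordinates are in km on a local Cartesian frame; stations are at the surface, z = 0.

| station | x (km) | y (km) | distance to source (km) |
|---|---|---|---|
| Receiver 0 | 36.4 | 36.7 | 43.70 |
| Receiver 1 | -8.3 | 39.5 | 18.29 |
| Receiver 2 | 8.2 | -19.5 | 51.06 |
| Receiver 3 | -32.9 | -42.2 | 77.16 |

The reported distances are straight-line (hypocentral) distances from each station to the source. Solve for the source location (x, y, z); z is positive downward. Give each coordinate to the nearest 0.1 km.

(-4.2, 28.1, 13.7)

Each station gives a sphere (x−x_i)² + (y−y_i)² + z² = d_i² (stations at z=0).
Subtracting the Receiver 0 sphere from Receiver 1 and Receiver 2: z² cancels, leaving linear equations in x and y:
-89.4 x + 5.6 y = 532.46
-56.4 x − 112.4 y = -2921.79
Solving: x ≈ -4.196, y ≈ 28.100 km (keep extra digits for the depth step; rounded: -4.2, 28.1).
Then from the Receiver 0 sphere: z² = 43.70² − (x − 36.4)² − (y − 36.7)² with x = -4.196, y = 28.100, so z ≈ 13.700 ≈ 13.7 km.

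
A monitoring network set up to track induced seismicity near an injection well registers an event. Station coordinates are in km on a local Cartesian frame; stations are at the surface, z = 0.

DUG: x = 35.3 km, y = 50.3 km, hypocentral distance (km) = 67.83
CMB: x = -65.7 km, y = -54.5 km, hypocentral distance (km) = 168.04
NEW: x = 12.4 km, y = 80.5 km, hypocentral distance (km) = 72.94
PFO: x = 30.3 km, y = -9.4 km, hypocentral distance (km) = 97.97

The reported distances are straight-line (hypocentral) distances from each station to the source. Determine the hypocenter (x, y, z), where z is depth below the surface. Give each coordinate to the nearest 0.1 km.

(35.2, 62.1, 66.8)

Each station gives a sphere (x−x_i)² + (y−y_i)² + z² = d_i² (stations at z=0).
Subtracting the DUG sphere from CMB and NEW: z² cancels, leaving linear equations in x and y:
-202.0 x − 209.6 y = -20125.97
-45.8 x + 60.4 y = 2138.50
Solving: x ≈ 35.200, y ≈ 62.097 km (keep extra digits for the depth step; rounded: 35.2, 62.1).
Then from the DUG sphere: z² = 67.83² − (x − 35.3)² − (y − 50.3)² with x = 35.200, y = 62.097, so z ≈ 66.796 ≈ 66.8 km.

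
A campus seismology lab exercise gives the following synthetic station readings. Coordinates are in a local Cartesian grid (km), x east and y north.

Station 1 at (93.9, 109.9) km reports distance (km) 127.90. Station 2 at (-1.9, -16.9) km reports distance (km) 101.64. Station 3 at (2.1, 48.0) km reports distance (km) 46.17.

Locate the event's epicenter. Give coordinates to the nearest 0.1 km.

x ≈ -30.6 km, y ≈ 80.6 km

Circle about each station: (x − 93.9)² + (y − 109.9)² = 127.90²; (x + 1.9)² + (y + 16.9)² = 101.64²; (x − 2.1)² + (y − 48.0)² = 46.17².
Subtracting the Station 1 equation from the Station 2 and Station 3 equations removes the quadratic terms:
-191.6 x − 253.6 y = -14578.28
-183.6 x − 123.8 y = -4360.07
Solving the 2×2 system: x ≈ -30.6, y ≈ 80.6 km.
Check against Station 1 (with the unrounded x, y): √((x − 93.9)²+(y − 109.9)²) = 127.91 ≈ 127.90 km. ✓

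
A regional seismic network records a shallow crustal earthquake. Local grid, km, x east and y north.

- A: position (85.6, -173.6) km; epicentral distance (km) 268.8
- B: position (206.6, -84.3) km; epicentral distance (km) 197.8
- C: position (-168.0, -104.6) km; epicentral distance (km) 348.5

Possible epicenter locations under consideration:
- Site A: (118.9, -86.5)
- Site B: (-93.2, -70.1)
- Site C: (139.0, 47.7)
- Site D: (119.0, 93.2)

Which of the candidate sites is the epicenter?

Site D

For each candidate, compare |candidate − station| to the reported distance:
Site A: residuals A 175.6, B 110.1, C 61.0 → max 175.6 km
Site B: residuals A 62.2, B 102.3, C 266.1 → max 266.1 km
Site C: residuals A 41.1, B 49.5, C 5.8 → max 49.5 km
Site D: residuals A 0.1, B 0.1, C 0.1 → max 0.1 km
Only Site D has all residuals ≈ 0.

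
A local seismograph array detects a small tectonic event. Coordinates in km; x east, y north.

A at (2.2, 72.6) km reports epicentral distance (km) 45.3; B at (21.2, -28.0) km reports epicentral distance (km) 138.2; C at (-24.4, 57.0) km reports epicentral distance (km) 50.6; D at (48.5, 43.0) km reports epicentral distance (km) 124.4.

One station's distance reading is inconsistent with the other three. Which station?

Solve using three stations at a time. Using B, C, D (subtract circle equations pairwise → linear system) gives (x, y) ≈ (-71.9, 74.1).
Distances from that point to each station vs reported:
  A: calculated 74.1 vs reported 45.3 → residual 28.8 km
  B: calculated 138.2 vs reported 138.2 → residual 0.0 km
  C: calculated 50.5 vs reported 50.6 → residual 0.1 km
  D: calculated 124.4 vs reported 124.4 → residual 0.0 km
B, C, D are mutually consistent (residuals ≈ 0); A is off by 28.8 km.

A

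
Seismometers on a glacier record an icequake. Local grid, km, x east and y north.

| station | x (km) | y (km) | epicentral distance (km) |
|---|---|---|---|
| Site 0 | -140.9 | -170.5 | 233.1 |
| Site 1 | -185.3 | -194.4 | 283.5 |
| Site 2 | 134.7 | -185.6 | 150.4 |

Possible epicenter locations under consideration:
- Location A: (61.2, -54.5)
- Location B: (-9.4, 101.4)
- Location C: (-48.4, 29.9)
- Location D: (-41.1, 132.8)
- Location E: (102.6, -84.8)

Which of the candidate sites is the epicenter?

Location A

For each candidate, compare |candidate − station| to the reported distance:
Location A: residuals Site 0 0.1, Site 1 0.1, Site 2 0.1 → max 0.1 km
Location B: residuals Site 0 68.9, Site 1 60.6, Site 2 170.7 → max 170.7 km
Location C: residuals Site 0 12.4, Site 1 20.7, Site 2 132.4 → max 132.4 km
Location D: residuals Site 0 86.2, Site 1 74.1, Site 2 213.3 → max 213.3 km
Location E: residuals Site 0 25.0, Site 1 24.6, Site 2 44.6 → max 44.6 km
Only Location A has all residuals ≈ 0.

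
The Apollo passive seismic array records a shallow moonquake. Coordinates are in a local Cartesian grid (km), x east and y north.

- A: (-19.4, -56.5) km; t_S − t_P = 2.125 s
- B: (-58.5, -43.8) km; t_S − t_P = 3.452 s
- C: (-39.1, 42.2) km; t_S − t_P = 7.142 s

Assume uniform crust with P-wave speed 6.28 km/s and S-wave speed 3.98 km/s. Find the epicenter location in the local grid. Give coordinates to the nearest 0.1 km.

Distance from S−P lag: d = Δt · v_P v_S / (v_P − v_S) = Δt · (6.28·3.98)/(6.28−3.98) ≈ 10.8671·Δt.
So d_A = 23.09, d_B = 37.51, d_C = 77.61 km.
Circle about each station: (x + 19.4)² + (y + 56.5)² = 23.09²; (x + 58.5)² + (y + 43.8)² = 37.51²; (x + 39.1)² + (y − 42.2)² = 77.61².
Subtracting the A equation from the B and C equations removes the quadratic terms:
-78.2 x + 25.4 y = 898.23
-39.4 x + 197.4 y = -5749.12
Solving the 2×2 system: x ≈ -22.4, y ≈ -33.6 km.

x ≈ -22.4 km, y ≈ -33.6 km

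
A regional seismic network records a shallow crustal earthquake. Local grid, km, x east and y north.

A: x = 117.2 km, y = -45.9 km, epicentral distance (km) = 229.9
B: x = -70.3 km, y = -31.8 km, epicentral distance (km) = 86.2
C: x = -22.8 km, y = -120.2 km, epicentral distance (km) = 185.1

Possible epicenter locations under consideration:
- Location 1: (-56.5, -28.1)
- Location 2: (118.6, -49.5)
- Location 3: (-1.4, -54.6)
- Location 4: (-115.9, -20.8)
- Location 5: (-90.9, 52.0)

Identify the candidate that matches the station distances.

Location 5

For each candidate, compare |candidate − station| to the reported distance:
Location 1: residuals A 55.3, B 71.9, C 87.0 → max 87.0 km
Location 2: residuals A 226.0, B 103.5, C 27.0 → max 226.0 km
Location 3: residuals A 111.0, B 13.6, C 116.1 → max 116.1 km
Location 4: residuals A 4.5, B 39.3, C 48.9 → max 48.9 km
Location 5: residuals A 0.1, B 0.1, C 0.1 → max 0.1 km
Only Location 5 has all residuals ≈ 0.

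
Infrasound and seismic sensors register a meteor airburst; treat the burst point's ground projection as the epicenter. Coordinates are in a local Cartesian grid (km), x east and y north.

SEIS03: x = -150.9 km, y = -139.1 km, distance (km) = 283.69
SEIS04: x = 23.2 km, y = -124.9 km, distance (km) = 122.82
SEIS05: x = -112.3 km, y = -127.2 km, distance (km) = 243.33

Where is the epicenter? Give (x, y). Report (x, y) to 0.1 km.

x ≈ 116.9 km, y ≈ -45.5 km

Circle about each station: (x + 150.9)² + (y + 139.1)² = 283.69²; (x − 23.2)² + (y + 124.9)² = 122.82²; (x + 112.3)² + (y + 127.2)² = 243.33².
Subtracting pairs of circle equations eliminates x²+y² and gives linear equations (the radical axes):
348.2 x + 28.4 y = 39413.89
77.2 x + 23.8 y = 7942.04
Solving the 2×2 system: x ≈ 116.9, y ≈ -45.5 km.
Check against SEIS03 (with the unrounded x, y): √((x + 150.9)²+(y + 139.1)²) = 283.69 ≈ 283.69 km. ✓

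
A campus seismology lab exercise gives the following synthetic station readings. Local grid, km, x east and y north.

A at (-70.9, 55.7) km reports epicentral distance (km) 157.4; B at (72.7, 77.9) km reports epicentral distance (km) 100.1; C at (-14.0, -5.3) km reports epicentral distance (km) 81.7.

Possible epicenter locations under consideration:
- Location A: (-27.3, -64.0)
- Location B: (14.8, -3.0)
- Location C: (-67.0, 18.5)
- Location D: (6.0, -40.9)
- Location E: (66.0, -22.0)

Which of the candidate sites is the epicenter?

Location E

For each candidate, compare |candidate − station| to the reported distance:
Location A: residuals A 30.0, B 73.5, C 21.5 → max 73.5 km
Location B: residuals A 53.5, B 0.6, C 52.8 → max 53.5 km
Location C: residuals A 120.0, B 51.7, C 23.6 → max 120.0 km
Location D: residuals A 33.9, B 36.1, C 40.9 → max 40.9 km
Location E: residuals A 0.0, B 0.0, C 0.0 → max 0.0 km
Only Location E has all residuals ≈ 0.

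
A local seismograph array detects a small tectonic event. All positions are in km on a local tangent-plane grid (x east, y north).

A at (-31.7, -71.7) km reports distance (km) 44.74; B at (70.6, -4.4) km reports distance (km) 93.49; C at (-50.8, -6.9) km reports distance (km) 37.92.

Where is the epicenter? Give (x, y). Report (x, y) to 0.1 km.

-19.7 km east, -28.6 km north

Circle about each station: (x + 31.7)² + (y + 71.7)² = 44.74²; (x − 70.6)² + (y + 4.4)² = 93.49²; (x + 50.8)² + (y + 6.9)² = 37.92².
Subtracting the A equation from the B and C equations removes the quadratic terms:
204.6 x + 134.6 y = -7880.77
-38.2 x + 129.6 y = -2953.79
Solving the 2×2 system: x ≈ -19.7, y ≈ -28.6 km.
Check against A (with the unrounded x, y): √((x + 31.7)²+(y + 71.7)²) = 44.74 ≈ 44.74 km. ✓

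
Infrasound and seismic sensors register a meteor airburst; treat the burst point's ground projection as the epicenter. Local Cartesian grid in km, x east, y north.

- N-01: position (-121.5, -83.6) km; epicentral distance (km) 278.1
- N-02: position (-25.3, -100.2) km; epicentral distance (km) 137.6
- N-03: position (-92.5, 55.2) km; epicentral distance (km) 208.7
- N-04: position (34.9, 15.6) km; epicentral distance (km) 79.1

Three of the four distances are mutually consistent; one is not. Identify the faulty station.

Solve using three stations at a time. Using N-02, N-03, N-04 (subtract circle equations pairwise → linear system) gives (x, y) ≈ (95.8, -34.8).
Distances from that point to each station vs reported:
  N-01: calculated 222.7 vs reported 278.1 → residual 55.4 km
  N-02: calculated 137.6 vs reported 137.6 → residual 0.0 km
  N-03: calculated 208.7 vs reported 208.7 → residual 0.0 km
  N-04: calculated 79.0 vs reported 79.1 → residual 0.1 km
N-02, N-03, N-04 are mutually consistent (residuals ≈ 0); N-01 is off by 55.4 km.

N-01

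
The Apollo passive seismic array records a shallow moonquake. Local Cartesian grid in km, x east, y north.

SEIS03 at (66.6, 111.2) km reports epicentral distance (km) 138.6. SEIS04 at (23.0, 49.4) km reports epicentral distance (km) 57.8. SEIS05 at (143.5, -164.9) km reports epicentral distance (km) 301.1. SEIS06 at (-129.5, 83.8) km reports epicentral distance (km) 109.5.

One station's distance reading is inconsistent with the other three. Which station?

SEIS03

Solve using three stations at a time. Using SEIS04, SEIS05, SEIS06 (subtract circle equations pairwise → linear system) gives (x, y) ≈ (-20.1, 87.9).
Distances from that point to each station vs reported:
  SEIS03: calculated 89.8 vs reported 138.6 → residual 48.8 km
  SEIS04: calculated 57.8 vs reported 57.8 → residual 0.0 km
  SEIS05: calculated 301.1 vs reported 301.1 → residual 0.0 km
  SEIS06: calculated 109.5 vs reported 109.5 → residual 0.0 km
SEIS04, SEIS05, SEIS06 are mutually consistent (residuals ≈ 0); SEIS03 is off by 48.8 km.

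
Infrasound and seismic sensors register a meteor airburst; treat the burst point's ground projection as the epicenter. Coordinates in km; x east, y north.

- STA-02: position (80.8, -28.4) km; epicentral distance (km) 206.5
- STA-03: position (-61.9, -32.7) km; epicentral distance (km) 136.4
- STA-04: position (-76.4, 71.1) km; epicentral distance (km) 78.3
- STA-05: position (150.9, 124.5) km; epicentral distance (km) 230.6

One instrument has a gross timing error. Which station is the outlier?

Solve using three stations at a time. Using STA-02, STA-03, STA-05 (subtract circle equations pairwise → linear system) gives (x, y) ≈ (-78.8, 102.8).
Distances from that point to each station vs reported:
  STA-02: calculated 206.6 vs reported 206.5 → residual 0.1 km
  STA-03: calculated 136.6 vs reported 136.4 → residual 0.2 km
  STA-04: calculated 31.8 vs reported 78.3 → residual 46.5 km
  STA-05: calculated 230.7 vs reported 230.6 → residual 0.1 km
STA-02, STA-03, STA-05 are mutually consistent (residuals ≈ 0); STA-04 is off by 46.5 km.

STA-04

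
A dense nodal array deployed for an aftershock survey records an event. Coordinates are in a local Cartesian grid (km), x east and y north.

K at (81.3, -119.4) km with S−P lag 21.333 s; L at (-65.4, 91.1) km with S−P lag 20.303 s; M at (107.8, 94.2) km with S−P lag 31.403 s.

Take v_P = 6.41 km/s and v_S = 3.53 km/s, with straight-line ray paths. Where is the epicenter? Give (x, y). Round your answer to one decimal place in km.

Distance from S−P lag: d = Δt · v_P v_S / (v_P − v_S) = Δt · (6.41·3.53)/(6.41−3.53) ≈ 7.8567·Δt.
So d_K = 167.61, d_L = 159.51, d_M = 246.72 km.
Circle about each station: (x − 81.3)² + (y + 119.4)² = 167.61²; (x + 65.4)² + (y − 91.1)² = 159.51²; (x − 107.8)² + (y − 94.2)² = 246.72².
Subtracting pairs of circle equations eliminates x²+y² and gives linear equations (the radical axes):
-293.4 x + 421.0 y = -5640.01
53.0 x + 427.2 y = -33149.22
Solving the 2×2 system: x ≈ -78.2, y ≈ -67.9 km.

x ≈ -78.2 km, y ≈ -67.9 km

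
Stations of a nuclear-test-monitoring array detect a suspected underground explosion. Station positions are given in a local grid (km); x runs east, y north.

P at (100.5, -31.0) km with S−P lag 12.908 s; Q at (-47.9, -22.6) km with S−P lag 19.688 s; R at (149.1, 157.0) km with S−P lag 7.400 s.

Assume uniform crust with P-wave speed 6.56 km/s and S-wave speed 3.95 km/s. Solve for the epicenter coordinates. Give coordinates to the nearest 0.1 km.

Distance from S−P lag: d = Δt · v_P v_S / (v_P − v_S) = Δt · (6.56·3.95)/(6.56−3.95) ≈ 9.9280·Δt.
So d_P = 128.15, d_Q = 195.46, d_R = 73.47 km.
Circle about each station: (x − 100.5)² + (y + 31.0)² = 128.15²; (x + 47.9)² + (y + 22.6)² = 195.46²; (x − 149.1)² + (y − 157.0)² = 73.47².
Subtracting the P equation from the Q and R equations removes the quadratic terms:
-296.8 x + 16.8 y = -30038.27
97.2 x + 376.0 y = 46843.14
Solving the 2×2 system: x ≈ 106.7, y ≈ 97.0 km.

(106.7, 97.0)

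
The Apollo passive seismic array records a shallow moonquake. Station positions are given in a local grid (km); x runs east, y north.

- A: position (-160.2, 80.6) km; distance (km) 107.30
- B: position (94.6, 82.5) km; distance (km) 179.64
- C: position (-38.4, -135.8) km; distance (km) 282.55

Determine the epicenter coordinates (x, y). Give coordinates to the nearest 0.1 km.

Circle about each station: (x + 160.2)² + (y − 80.6)² = 107.30²; (x − 94.6)² + (y − 82.5)² = 179.64²; (x + 38.4)² + (y + 135.8)² = 282.55².
Subtracting pairs of circle equations eliminates x²+y² and gives linear equations (the radical axes):
509.6 x + 3.8 y = -37162.23
243.6 x − 432.8 y = -80565.41
Solving the 2×2 system: x ≈ -74.0, y ≈ 144.5 km.

(-74.0, 144.5)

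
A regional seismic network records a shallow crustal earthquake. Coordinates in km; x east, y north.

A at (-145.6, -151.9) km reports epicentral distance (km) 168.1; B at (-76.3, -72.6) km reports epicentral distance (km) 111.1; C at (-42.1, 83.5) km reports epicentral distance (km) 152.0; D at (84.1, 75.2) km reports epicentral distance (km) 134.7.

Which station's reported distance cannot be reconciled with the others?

A

Solve using three stations at a time. Using B, C, D (subtract circle equations pairwise → linear system) gives (x, y) ≈ (32.2, -49.0).
Distances from that point to each station vs reported:
  A: calculated 205.4 vs reported 168.1 → residual 37.3 km
  B: calculated 111.0 vs reported 111.1 → residual 0.1 km
  C: calculated 152.0 vs reported 152.0 → residual 0.0 km
  D: calculated 134.6 vs reported 134.7 → residual 0.1 km
B, C, D are mutually consistent (residuals ≈ 0); A is off by 37.3 km.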